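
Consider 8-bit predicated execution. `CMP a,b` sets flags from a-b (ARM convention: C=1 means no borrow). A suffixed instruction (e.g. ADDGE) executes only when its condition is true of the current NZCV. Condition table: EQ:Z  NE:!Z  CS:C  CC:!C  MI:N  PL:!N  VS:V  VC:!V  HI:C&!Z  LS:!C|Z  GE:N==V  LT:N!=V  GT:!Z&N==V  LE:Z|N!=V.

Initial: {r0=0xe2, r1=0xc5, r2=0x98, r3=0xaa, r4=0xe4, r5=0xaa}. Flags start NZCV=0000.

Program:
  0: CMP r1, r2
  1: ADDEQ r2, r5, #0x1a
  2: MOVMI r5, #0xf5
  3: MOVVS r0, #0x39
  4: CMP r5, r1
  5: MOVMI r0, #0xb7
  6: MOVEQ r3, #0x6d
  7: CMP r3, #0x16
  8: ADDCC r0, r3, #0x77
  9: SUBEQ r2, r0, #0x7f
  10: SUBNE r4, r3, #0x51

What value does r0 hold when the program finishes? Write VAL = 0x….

VAL = 0xb7

0: ✓ CMP  NZCV=0010
1: · ADDEQ
2: · MOVMI
3: · MOVVS
4: ✓ CMP  NZCV=1000
5: ✓ MOVMI  r0←0xb7
6: · MOVEQ
7: ✓ CMP  NZCV=1010
8: · ADDCC
9: · SUBEQ
10: ✓ SUBNE  r4←0x59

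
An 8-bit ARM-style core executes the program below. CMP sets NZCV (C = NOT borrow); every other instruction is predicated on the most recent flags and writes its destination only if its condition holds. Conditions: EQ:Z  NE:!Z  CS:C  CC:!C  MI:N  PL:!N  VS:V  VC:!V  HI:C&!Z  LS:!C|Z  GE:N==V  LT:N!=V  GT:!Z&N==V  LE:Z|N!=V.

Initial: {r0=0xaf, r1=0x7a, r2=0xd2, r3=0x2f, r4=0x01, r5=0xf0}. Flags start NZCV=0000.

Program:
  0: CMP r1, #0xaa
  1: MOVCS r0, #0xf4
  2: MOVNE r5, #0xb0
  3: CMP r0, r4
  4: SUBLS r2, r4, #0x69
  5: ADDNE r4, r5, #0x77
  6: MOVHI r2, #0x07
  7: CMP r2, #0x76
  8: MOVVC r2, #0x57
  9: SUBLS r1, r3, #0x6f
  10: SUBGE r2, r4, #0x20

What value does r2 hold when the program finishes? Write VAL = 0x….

[0] flags=1001 → (cmp)
[1] flags=1001 CS?F → skip
[2] flags=1001 NE?T → r5=0xb0
[3] flags=1010 → (cmp)
[4] flags=1010 LS?F → skip
[5] flags=1010 NE?T → r4=0x27
[6] flags=1010 HI?T → r2=0x07
[7] flags=1000 → (cmp)
[8] flags=1000 VC?T → r2=0x57
[9] flags=1000 LS?T → r1=0xc0
[10] flags=1000 GE?F → skip

VAL = 0x57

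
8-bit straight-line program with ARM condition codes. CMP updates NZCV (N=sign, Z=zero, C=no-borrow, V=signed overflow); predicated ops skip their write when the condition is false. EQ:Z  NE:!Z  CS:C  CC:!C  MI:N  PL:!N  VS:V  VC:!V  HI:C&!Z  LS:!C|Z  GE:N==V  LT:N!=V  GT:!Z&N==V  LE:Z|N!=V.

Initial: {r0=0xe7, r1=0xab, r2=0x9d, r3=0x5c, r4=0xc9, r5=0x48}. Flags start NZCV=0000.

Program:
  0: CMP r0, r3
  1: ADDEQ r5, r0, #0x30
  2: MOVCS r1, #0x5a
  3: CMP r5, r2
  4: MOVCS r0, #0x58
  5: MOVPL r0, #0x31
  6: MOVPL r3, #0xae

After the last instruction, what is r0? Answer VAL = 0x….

[0] flags=1010 → (cmp)
[1] flags=1010 EQ?F → skip
[2] flags=1010 CS?T → r1=0x5a
[3] flags=1001 → (cmp)
[4] flags=1001 CS?F → skip
[5] flags=1001 PL?F → skip
[6] flags=1001 PL?F → skip

VAL = 0xe7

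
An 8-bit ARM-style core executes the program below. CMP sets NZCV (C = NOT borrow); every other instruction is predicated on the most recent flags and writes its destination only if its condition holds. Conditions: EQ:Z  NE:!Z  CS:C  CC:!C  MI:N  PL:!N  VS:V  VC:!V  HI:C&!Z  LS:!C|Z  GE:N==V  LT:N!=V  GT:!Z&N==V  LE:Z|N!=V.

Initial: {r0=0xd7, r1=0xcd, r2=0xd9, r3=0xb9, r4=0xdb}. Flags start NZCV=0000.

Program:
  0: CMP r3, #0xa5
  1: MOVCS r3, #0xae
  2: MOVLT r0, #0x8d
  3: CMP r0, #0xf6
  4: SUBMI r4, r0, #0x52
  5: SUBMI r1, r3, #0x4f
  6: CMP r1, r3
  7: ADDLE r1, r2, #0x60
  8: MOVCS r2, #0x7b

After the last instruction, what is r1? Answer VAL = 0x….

0: ✓ CMP  NZCV=0010
1: ✓ MOVCS  r3←0xae
2: · MOVLT
3: ✓ CMP  NZCV=1000
4: ✓ SUBMI  r4←0x85
5: ✓ SUBMI  r1←0x5f
6: ✓ CMP  NZCV=1001
7: · ADDLE
8: · MOVCS

VAL = 0x5f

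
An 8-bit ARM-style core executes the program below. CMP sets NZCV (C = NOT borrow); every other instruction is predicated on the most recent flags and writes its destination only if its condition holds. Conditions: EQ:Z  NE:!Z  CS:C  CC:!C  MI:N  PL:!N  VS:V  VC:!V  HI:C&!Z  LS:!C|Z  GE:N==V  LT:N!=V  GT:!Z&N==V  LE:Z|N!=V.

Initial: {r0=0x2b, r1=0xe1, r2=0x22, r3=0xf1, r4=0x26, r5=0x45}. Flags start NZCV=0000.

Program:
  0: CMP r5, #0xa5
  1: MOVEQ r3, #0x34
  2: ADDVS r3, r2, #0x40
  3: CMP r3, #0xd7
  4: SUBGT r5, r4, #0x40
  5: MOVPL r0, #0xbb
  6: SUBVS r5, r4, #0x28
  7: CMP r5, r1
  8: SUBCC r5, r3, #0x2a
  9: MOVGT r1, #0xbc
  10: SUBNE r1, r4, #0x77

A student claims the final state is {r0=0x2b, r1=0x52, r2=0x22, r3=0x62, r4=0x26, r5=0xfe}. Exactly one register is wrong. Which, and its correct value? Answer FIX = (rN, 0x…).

FIX = (r1, 0xaf)

0: ✓ CMP  NZCV=1001
1: · MOVEQ
2: ✓ ADDVS  r3←0x62
3: ✓ CMP  NZCV=1001
4: ✓ SUBGT  r5←0xe6
5: · MOVPL
6: ✓ SUBVS  r5←0xfe
7: ✓ CMP  NZCV=0010
8: · SUBCC
9: ✓ MOVGT  r1←0xbc
10: ✓ SUBNE  r1←0xaf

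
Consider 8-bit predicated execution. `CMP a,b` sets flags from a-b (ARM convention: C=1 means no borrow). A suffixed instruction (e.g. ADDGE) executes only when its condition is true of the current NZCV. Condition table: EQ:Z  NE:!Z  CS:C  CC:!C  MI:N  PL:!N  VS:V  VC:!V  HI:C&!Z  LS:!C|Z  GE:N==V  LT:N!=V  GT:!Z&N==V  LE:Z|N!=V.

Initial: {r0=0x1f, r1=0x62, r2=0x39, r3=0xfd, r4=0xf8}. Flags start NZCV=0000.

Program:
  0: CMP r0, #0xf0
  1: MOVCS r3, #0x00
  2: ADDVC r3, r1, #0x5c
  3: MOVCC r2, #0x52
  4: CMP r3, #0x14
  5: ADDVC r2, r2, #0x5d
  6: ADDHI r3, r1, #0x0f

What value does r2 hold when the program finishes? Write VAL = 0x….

0: ✓ CMP  NZCV=0000
1: · MOVCS
2: ✓ ADDVC  r3←0xbe
3: ✓ MOVCC  r2←0x52
4: ✓ CMP  NZCV=1010
5: ✓ ADDVC  r2←0xaf
6: ✓ ADDHI  r3←0x71

VAL = 0xaf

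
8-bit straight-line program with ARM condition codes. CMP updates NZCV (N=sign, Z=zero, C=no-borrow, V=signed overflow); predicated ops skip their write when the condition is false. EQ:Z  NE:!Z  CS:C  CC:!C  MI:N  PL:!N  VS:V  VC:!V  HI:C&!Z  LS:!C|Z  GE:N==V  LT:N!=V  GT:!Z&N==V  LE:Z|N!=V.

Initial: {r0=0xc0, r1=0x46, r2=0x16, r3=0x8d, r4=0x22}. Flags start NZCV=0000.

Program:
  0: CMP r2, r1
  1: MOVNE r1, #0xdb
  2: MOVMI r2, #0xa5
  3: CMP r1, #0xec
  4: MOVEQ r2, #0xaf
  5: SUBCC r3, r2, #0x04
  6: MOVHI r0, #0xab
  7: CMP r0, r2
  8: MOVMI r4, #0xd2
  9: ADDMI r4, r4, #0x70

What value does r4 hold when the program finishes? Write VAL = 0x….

[0] flags=1000 → (cmp)
[1] flags=1000 NE?T → r1=0xdb
[2] flags=1000 MI?T → r2=0xa5
[3] flags=1000 → (cmp)
[4] flags=1000 EQ?F → skip
[5] flags=1000 CC?T → r3=0xa1
[6] flags=1000 HI?F → skip
[7] flags=0010 → (cmp)
[8] flags=0010 MI?F → skip
[9] flags=0010 MI?F → skip

VAL = 0x22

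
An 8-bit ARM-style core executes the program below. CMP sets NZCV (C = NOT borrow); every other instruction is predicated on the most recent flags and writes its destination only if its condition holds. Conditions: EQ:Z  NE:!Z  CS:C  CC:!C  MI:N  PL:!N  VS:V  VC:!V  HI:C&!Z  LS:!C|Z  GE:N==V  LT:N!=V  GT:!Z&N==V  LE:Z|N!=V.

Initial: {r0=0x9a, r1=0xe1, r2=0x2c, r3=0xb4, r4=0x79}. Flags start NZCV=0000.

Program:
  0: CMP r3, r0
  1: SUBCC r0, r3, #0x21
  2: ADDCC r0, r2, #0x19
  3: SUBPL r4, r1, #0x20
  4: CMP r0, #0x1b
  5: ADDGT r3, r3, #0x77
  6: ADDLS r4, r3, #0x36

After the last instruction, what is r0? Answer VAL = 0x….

[0] flags=0010 → (cmp)
[1] flags=0010 CC?F → skip
[2] flags=0010 CC?F → skip
[3] flags=0010 PL?T → r4=0xc1
[4] flags=0011 → (cmp)
[5] flags=0011 GT?F → skip
[6] flags=0011 LS?F → skip

VAL = 0x9a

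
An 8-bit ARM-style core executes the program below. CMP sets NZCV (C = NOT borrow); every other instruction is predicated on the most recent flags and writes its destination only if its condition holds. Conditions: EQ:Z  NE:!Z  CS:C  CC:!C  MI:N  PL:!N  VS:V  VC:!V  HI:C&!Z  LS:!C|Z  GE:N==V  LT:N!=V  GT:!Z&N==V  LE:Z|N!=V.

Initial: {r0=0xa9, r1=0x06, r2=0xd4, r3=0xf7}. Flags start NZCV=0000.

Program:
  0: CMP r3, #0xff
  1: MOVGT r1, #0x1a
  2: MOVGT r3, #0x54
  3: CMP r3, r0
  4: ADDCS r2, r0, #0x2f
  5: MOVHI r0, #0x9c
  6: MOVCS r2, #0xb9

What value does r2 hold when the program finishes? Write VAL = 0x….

0: ✓ CMP  NZCV=1000
1: · MOVGT
2: · MOVGT
3: ✓ CMP  NZCV=0010
4: ✓ ADDCS  r2←0xd8
5: ✓ MOVHI  r0←0x9c
6: ✓ MOVCS  r2←0xb9

VAL = 0xb9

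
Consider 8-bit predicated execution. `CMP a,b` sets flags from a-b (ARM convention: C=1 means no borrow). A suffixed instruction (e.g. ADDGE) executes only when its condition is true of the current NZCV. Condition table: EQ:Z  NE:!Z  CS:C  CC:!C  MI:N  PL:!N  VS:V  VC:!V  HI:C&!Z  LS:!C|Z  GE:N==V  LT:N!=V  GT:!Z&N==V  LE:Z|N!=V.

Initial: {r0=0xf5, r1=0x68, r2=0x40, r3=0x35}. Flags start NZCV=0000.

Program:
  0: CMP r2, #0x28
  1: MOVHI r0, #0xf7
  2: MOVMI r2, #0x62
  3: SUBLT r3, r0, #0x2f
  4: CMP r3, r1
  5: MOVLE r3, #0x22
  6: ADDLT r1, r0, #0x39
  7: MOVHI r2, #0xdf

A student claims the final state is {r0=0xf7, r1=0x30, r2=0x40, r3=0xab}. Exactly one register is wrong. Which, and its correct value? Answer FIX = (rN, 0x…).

[0] flags=0010 → (cmp)
[1] flags=0010 HI?T → r0=0xf7
[2] flags=0010 MI?F → skip
[3] flags=0010 LT?F → skip
[4] flags=1000 → (cmp)
[5] flags=1000 LE?T → r3=0x22
[6] flags=1000 LT?T → r1=0x30
[7] flags=1000 HI?F → skip

FIX = (r3, 0x22)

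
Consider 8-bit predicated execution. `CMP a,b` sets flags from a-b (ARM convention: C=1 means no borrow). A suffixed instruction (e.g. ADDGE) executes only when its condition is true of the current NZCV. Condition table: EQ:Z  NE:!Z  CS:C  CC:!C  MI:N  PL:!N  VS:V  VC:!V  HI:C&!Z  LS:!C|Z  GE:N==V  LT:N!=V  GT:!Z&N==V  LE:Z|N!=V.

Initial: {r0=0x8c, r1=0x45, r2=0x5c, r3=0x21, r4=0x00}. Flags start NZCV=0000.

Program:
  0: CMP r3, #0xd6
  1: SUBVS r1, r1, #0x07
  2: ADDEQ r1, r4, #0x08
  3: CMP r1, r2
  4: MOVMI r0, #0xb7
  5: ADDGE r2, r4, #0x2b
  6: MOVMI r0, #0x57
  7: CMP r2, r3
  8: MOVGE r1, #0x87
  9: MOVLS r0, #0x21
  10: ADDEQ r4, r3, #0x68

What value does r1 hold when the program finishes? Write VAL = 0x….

VAL = 0x87

0: ✓ CMP  NZCV=0000
1: · SUBVS
2: · ADDEQ
3: ✓ CMP  NZCV=1000
4: ✓ MOVMI  r0←0xb7
5: · ADDGE
6: ✓ MOVMI  r0←0x57
7: ✓ CMP  NZCV=0010
8: ✓ MOVGE  r1←0x87
9: · MOVLS
10: · ADDEQ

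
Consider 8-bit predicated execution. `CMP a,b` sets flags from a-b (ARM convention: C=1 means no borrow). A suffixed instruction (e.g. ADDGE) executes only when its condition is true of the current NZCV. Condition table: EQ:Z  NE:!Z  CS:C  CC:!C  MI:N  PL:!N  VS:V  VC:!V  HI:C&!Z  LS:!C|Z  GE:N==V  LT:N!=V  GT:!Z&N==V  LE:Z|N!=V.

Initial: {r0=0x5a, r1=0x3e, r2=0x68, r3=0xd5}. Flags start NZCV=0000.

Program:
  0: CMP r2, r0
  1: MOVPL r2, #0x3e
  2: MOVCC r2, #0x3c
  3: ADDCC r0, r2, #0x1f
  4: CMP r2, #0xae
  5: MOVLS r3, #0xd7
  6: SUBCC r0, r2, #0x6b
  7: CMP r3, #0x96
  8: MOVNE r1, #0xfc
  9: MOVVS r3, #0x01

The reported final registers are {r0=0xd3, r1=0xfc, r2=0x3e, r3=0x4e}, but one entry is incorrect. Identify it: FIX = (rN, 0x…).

[0] flags=0010 → (cmp)
[1] flags=0010 PL?T → r2=0x3e
[2] flags=0010 CC?F → skip
[3] flags=0010 CC?F → skip
[4] flags=1001 → (cmp)
[5] flags=1001 LS?T → r3=0xd7
[6] flags=1001 CC?T → r0=0xd3
[7] flags=0010 → (cmp)
[8] flags=0010 NE?T → r1=0xfc
[9] flags=0010 VS?F → skip

FIX = (r3, 0xd7)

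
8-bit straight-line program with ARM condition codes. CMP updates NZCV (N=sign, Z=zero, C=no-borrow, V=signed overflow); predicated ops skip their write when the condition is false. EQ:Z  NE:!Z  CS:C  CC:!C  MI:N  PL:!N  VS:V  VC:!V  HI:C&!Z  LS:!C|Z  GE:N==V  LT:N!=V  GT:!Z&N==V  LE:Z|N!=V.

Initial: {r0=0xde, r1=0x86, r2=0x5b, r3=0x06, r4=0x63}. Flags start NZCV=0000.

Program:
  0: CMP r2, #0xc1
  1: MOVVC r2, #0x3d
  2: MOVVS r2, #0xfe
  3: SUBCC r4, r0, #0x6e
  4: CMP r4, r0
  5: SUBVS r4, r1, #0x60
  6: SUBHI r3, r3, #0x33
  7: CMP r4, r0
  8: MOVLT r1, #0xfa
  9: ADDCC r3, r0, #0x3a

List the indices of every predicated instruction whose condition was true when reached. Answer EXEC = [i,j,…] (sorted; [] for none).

EXEC = [2,3,5,9]

[0] flags=1001 → (cmp)
[1] flags=1001 VC?F → skip
[2] flags=1001 VS?T → r2=0xfe
[3] flags=1001 CC?T → r4=0x70
[4] flags=1001 → (cmp)
[5] flags=1001 VS?T → r4=0x26
[6] flags=1001 HI?F → skip
[7] flags=0000 → (cmp)
[8] flags=0000 LT?F → skip
[9] flags=0000 CC?T → r3=0x18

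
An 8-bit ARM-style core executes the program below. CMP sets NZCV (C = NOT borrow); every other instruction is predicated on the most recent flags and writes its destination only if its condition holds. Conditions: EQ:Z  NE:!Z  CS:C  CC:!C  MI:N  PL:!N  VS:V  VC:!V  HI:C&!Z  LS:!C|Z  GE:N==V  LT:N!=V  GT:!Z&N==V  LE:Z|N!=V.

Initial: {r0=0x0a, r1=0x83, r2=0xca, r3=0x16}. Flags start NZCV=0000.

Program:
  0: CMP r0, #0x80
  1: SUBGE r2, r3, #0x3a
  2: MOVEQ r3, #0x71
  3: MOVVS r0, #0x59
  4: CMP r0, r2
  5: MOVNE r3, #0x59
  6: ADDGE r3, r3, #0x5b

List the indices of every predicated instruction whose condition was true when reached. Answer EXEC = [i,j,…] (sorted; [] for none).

EXEC = [1,3,5,6]

0: ✓ CMP  NZCV=1001
1: ✓ SUBGE  r2←0xdc
2: · MOVEQ
3: ✓ MOVVS  r0←0x59
4: ✓ CMP  NZCV=0000
5: ✓ MOVNE  r3←0x59
6: ✓ ADDGE  r3←0xb4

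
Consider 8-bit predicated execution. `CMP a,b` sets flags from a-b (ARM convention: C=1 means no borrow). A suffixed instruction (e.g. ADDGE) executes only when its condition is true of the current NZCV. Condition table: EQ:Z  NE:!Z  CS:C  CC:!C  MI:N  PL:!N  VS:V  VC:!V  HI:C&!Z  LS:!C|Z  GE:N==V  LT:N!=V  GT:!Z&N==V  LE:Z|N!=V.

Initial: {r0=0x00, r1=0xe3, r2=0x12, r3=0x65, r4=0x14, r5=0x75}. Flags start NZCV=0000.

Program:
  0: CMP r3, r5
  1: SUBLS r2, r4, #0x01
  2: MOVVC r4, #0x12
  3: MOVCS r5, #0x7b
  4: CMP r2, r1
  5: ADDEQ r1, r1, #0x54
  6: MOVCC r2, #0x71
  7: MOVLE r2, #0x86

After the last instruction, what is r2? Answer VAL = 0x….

VAL = 0x71

[0] flags=1000 → (cmp)
[1] flags=1000 LS?T → r2=0x13
[2] flags=1000 VC?T → r4=0x12
[3] flags=1000 CS?F → skip
[4] flags=0000 → (cmp)
[5] flags=0000 EQ?F → skip
[6] flags=0000 CC?T → r2=0x71
[7] flags=0000 LE?F → skip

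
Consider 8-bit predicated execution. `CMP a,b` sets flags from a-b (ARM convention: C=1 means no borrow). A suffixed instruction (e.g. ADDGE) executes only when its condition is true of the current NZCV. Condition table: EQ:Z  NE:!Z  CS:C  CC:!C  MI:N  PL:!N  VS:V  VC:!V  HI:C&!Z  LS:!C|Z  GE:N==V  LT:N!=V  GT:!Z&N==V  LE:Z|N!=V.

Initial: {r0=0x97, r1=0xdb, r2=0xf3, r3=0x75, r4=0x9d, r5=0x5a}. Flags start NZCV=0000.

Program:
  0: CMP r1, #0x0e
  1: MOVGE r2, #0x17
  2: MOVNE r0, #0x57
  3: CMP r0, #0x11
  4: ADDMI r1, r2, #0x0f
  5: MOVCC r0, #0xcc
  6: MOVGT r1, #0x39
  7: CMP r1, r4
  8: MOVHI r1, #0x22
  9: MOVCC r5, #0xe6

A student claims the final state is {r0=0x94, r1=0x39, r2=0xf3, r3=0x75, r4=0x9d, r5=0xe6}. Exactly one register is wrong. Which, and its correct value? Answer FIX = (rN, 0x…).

FIX = (r0, 0x57)

[0] flags=1010 → (cmp)
[1] flags=1010 GE?F → skip
[2] flags=1010 NE?T → r0=0x57
[3] flags=0010 → (cmp)
[4] flags=0010 MI?F → skip
[5] flags=0010 CC?F → skip
[6] flags=0010 GT?T → r1=0x39
[7] flags=1001 → (cmp)
[8] flags=1001 HI?F → skip
[9] flags=1001 CC?T → r5=0xe6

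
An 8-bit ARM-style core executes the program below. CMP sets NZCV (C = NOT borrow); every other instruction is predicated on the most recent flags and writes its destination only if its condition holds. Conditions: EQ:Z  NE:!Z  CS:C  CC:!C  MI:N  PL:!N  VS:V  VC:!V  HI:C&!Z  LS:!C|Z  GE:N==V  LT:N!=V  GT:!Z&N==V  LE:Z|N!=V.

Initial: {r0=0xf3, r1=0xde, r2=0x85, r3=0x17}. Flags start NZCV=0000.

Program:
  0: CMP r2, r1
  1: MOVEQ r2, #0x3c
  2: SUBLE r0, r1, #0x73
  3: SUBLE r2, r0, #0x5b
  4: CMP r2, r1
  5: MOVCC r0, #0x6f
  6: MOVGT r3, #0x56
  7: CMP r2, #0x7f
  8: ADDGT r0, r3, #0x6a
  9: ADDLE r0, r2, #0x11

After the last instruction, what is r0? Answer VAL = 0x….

0: ✓ CMP  NZCV=1000
1: · MOVEQ
2: ✓ SUBLE  r0←0x6b
3: ✓ SUBLE  r2←0x10
4: ✓ CMP  NZCV=0000
5: ✓ MOVCC  r0←0x6f
6: ✓ MOVGT  r3←0x56
7: ✓ CMP  NZCV=1000
8: · ADDGT
9: ✓ ADDLE  r0←0x21

VAL = 0x21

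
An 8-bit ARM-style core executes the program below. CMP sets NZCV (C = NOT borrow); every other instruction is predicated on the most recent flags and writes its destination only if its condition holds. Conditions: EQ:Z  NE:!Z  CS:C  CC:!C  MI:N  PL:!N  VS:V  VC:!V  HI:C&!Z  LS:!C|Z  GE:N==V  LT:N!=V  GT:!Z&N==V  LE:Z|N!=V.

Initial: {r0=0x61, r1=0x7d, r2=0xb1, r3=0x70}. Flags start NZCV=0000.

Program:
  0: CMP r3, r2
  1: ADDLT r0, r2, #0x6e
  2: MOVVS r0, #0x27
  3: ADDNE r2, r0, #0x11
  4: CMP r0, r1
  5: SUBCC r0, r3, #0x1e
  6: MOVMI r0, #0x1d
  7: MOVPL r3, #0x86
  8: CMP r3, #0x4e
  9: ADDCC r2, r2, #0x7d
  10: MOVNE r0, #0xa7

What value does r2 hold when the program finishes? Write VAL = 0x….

VAL = 0x38

[0] flags=1001 → (cmp)
[1] flags=1001 LT?F → skip
[2] flags=1001 VS?T → r0=0x27
[3] flags=1001 NE?T → r2=0x38
[4] flags=1000 → (cmp)
[5] flags=1000 CC?T → r0=0x52
[6] flags=1000 MI?T → r0=0x1d
[7] flags=1000 PL?F → skip
[8] flags=0010 → (cmp)
[9] flags=0010 CC?F → skip
[10] flags=0010 NE?T → r0=0xa7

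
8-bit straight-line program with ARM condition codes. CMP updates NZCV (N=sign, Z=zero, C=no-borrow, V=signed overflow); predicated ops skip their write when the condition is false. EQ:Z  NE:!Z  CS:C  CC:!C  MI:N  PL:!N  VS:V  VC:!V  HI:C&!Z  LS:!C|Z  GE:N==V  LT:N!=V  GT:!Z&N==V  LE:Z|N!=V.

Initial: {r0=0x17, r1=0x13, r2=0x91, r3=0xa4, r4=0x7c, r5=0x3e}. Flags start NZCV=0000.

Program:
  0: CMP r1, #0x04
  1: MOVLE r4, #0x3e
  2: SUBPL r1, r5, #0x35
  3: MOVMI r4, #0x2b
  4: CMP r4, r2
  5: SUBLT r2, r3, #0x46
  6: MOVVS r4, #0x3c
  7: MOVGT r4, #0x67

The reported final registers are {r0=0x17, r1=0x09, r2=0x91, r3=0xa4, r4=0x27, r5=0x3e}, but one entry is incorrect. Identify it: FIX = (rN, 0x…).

[0] flags=0010 → (cmp)
[1] flags=0010 LE?F → skip
[2] flags=0010 PL?T → r1=0x09
[3] flags=0010 MI?F → skip
[4] flags=1001 → (cmp)
[5] flags=1001 LT?F → skip
[6] flags=1001 VS?T → r4=0x3c
[7] flags=1001 GT?T → r4=0x67

FIX = (r4, 0x67)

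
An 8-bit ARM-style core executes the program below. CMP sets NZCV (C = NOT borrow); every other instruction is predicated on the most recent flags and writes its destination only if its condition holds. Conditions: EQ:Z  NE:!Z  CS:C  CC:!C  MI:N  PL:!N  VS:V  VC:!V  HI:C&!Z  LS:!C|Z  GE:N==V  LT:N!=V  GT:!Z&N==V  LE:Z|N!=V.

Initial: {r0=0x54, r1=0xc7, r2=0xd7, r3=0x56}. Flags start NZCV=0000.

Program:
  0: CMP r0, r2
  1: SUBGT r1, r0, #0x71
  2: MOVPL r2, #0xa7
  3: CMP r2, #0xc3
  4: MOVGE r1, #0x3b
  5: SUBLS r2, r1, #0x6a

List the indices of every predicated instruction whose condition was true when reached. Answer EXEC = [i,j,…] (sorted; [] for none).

EXEC = [1,2,5]

0: ✓ CMP  NZCV=0000
1: ✓ SUBGT  r1←0xe3
2: ✓ MOVPL  r2←0xa7
3: ✓ CMP  NZCV=1000
4: · MOVGE
5: ✓ SUBLS  r2←0x79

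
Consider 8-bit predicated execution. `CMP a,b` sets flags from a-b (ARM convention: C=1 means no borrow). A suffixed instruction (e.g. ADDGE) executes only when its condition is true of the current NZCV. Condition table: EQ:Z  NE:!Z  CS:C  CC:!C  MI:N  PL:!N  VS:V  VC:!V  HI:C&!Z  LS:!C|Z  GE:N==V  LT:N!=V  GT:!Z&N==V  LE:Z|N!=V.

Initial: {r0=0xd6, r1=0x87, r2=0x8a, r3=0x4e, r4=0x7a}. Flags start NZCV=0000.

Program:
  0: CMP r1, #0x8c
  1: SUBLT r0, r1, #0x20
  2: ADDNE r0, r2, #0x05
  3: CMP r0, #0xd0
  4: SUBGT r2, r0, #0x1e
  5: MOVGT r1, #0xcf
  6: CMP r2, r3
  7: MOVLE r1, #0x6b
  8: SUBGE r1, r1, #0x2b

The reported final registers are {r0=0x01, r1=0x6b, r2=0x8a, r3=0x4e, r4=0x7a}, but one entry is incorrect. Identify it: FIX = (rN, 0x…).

FIX = (r0, 0x8f)

0: ✓ CMP  NZCV=1000
1: ✓ SUBLT  r0←0x67
2: ✓ ADDNE  r0←0x8f
3: ✓ CMP  NZCV=1000
4: · SUBGT
5: · MOVGT
6: ✓ CMP  NZCV=0011
7: ✓ MOVLE  r1←0x6b
8: · SUBGE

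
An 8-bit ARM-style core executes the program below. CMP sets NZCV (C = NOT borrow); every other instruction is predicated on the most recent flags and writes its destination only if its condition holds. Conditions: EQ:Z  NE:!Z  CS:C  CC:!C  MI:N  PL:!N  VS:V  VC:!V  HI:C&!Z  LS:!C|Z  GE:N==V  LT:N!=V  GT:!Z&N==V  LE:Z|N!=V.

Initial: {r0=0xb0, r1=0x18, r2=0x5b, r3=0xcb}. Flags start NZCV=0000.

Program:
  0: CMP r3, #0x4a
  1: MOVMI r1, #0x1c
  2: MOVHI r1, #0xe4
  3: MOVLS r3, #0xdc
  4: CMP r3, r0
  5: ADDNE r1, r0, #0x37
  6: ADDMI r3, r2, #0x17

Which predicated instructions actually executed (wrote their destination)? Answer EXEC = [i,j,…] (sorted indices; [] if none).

0: ✓ CMP  NZCV=1010
1: ✓ MOVMI  r1←0x1c
2: ✓ MOVHI  r1←0xe4
3: · MOVLS
4: ✓ CMP  NZCV=0010
5: ✓ ADDNE  r1←0xe7
6: · ADDMI

EXEC = [1,2,5]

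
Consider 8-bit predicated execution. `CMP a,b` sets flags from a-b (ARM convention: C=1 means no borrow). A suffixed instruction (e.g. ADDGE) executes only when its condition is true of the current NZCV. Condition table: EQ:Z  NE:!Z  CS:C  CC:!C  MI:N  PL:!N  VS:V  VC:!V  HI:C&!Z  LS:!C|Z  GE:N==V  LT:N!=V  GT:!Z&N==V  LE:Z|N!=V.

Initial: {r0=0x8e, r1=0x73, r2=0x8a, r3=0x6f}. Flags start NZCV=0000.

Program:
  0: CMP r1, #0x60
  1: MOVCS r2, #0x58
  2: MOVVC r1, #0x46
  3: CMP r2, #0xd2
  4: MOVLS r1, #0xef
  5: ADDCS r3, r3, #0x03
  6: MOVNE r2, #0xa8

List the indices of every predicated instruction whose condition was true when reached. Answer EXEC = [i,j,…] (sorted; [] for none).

EXEC = [1,2,4,6]

0: ✓ CMP  NZCV=0010
1: ✓ MOVCS  r2←0x58
2: ✓ MOVVC  r1←0x46
3: ✓ CMP  NZCV=1001
4: ✓ MOVLS  r1←0xef
5: · ADDCS
6: ✓ MOVNE  r2←0xa8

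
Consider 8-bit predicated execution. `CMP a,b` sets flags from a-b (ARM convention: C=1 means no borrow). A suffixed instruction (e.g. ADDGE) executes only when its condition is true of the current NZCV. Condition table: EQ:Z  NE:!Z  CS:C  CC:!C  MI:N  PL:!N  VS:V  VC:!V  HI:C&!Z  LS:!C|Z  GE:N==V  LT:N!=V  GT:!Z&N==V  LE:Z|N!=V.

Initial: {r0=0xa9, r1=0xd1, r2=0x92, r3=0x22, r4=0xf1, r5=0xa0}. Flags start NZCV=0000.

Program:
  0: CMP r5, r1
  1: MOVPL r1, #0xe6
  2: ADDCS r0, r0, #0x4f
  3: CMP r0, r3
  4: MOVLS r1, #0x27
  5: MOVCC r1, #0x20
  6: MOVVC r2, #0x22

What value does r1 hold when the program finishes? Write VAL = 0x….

VAL = 0xd1

0: ✓ CMP  NZCV=1000
1: · MOVPL
2: · ADDCS
3: ✓ CMP  NZCV=1010
4: · MOVLS
5: · MOVCC
6: ✓ MOVVC  r2←0x22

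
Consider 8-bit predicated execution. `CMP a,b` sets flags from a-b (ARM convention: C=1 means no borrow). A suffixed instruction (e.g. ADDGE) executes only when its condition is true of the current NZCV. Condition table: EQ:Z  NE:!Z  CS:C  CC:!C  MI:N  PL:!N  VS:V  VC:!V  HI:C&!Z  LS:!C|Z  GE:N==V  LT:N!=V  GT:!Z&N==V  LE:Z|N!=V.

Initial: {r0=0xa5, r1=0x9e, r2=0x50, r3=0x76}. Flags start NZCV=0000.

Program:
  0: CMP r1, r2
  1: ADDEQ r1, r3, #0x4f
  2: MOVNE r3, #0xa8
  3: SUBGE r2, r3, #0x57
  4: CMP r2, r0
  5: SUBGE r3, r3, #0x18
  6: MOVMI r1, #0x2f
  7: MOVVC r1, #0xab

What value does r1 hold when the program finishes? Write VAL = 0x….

0: ✓ CMP  NZCV=0011
1: · ADDEQ
2: ✓ MOVNE  r3←0xa8
3: · SUBGE
4: ✓ CMP  NZCV=1001
5: ✓ SUBGE  r3←0x90
6: ✓ MOVMI  r1←0x2f
7: · MOVVC

VAL = 0x2f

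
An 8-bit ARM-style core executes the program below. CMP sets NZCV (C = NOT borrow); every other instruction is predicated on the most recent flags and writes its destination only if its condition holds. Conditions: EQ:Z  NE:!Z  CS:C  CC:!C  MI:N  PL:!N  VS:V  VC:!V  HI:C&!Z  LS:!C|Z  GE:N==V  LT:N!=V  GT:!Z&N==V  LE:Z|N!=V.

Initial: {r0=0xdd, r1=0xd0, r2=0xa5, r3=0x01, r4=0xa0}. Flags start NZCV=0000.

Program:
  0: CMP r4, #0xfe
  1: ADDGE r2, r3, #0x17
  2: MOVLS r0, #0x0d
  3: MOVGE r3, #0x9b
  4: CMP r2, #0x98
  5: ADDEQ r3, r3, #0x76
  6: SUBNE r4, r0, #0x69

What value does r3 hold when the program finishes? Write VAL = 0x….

VAL = 0x01

0: ✓ CMP  NZCV=1000
1: · ADDGE
2: ✓ MOVLS  r0←0x0d
3: · MOVGE
4: ✓ CMP  NZCV=0010
5: · ADDEQ
6: ✓ SUBNE  r4←0xa4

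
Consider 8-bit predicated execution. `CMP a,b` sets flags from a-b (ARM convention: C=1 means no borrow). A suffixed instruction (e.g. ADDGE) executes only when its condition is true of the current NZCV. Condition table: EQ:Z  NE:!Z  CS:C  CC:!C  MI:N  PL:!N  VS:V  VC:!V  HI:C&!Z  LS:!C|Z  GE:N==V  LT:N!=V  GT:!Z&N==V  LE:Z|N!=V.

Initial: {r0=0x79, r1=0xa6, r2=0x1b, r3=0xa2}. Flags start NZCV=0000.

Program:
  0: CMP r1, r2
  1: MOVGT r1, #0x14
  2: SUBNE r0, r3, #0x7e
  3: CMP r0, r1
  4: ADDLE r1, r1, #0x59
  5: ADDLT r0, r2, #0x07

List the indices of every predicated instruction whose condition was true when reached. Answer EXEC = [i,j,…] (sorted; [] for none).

0: ✓ CMP  NZCV=1010
1: · MOVGT
2: ✓ SUBNE  r0←0x24
3: ✓ CMP  NZCV=0000
4: · ADDLE
5: · ADDLT

EXEC = [2]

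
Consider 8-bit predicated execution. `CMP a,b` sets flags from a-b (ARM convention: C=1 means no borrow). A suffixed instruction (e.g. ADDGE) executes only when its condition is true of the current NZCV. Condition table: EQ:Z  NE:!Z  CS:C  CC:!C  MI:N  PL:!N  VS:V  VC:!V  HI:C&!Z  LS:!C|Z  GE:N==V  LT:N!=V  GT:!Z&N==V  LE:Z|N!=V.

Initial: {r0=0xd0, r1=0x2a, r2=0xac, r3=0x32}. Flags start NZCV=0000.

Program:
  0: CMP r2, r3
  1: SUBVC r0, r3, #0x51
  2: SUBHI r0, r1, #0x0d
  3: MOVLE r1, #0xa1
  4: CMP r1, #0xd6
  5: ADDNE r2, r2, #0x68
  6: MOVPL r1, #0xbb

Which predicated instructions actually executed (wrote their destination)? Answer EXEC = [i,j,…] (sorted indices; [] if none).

EXEC = [2,3,5]

[0] flags=0011 → (cmp)
[1] flags=0011 VC?F → skip
[2] flags=0011 HI?T → r0=0x1d
[3] flags=0011 LE?T → r1=0xa1
[4] flags=1000 → (cmp)
[5] flags=1000 NE?T → r2=0x14
[6] flags=1000 PL?F → skip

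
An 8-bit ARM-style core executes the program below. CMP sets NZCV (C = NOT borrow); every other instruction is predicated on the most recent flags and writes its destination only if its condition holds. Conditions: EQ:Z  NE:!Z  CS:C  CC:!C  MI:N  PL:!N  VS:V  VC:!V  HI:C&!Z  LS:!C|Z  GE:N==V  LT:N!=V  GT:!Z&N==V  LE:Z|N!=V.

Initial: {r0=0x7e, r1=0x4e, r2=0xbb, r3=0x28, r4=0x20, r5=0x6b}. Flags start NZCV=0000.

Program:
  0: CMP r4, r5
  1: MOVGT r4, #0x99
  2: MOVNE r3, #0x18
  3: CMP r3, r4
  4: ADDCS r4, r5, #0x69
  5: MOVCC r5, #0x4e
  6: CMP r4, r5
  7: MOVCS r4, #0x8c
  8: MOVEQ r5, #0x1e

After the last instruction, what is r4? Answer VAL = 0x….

[0] flags=1000 → (cmp)
[1] flags=1000 GT?F → skip
[2] flags=1000 NE?T → r3=0x18
[3] flags=1000 → (cmp)
[4] flags=1000 CS?F → skip
[5] flags=1000 CC?T → r5=0x4e
[6] flags=1000 → (cmp)
[7] flags=1000 CS?F → skip
[8] flags=1000 EQ?F → skip

VAL = 0x20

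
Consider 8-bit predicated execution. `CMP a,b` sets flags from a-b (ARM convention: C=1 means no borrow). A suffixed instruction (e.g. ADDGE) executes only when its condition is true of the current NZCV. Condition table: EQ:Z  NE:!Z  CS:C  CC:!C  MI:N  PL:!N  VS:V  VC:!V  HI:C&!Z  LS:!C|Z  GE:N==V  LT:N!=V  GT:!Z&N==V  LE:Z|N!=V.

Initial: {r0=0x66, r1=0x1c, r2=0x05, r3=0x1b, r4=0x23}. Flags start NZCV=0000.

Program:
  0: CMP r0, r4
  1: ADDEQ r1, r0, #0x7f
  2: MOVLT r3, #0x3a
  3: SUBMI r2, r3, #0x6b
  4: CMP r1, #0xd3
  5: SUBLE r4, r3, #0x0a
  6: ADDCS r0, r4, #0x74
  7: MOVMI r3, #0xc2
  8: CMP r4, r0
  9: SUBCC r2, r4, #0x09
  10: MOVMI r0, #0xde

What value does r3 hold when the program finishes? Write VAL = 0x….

0: ✓ CMP  NZCV=0010
1: · ADDEQ
2: · MOVLT
3: · SUBMI
4: ✓ CMP  NZCV=0000
5: · SUBLE
6: · ADDCS
7: · MOVMI
8: ✓ CMP  NZCV=1000
9: ✓ SUBCC  r2←0x1a
10: ✓ MOVMI  r0←0xde

VAL = 0x1b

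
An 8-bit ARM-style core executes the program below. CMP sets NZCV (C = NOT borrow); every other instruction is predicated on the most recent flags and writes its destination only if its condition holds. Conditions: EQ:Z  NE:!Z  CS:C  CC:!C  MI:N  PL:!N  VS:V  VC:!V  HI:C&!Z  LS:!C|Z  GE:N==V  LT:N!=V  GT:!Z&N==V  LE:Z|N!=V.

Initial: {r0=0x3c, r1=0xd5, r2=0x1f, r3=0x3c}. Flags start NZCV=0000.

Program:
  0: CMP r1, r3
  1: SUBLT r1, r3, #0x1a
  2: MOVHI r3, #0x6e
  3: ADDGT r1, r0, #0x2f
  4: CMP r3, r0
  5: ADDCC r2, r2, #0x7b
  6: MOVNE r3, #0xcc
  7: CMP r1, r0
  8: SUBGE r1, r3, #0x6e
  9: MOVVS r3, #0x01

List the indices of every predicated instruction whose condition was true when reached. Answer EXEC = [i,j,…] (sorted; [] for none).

0: ✓ CMP  NZCV=1010
1: ✓ SUBLT  r1←0x22
2: ✓ MOVHI  r3←0x6e
3: · ADDGT
4: ✓ CMP  NZCV=0010
5: · ADDCC
6: ✓ MOVNE  r3←0xcc
7: ✓ CMP  NZCV=1000
8: · SUBGE
9: · MOVVS

EXEC = [1,2,6]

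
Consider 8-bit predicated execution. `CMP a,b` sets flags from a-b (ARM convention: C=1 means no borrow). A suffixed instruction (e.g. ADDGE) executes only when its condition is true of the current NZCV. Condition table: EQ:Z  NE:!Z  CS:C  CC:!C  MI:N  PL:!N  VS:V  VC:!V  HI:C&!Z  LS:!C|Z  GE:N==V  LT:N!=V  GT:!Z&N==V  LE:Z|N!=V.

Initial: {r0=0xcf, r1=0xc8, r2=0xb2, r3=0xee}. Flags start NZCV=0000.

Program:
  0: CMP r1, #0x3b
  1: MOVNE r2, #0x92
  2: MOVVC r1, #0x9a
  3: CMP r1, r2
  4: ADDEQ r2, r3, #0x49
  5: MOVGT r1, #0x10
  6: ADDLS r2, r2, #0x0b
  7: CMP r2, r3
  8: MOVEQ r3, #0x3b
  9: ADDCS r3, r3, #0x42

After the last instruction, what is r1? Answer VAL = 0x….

VAL = 0x10

0: ✓ CMP  NZCV=1010
1: ✓ MOVNE  r2←0x92
2: ✓ MOVVC  r1←0x9a
3: ✓ CMP  NZCV=0010
4: · ADDEQ
5: ✓ MOVGT  r1←0x10
6: · ADDLS
7: ✓ CMP  NZCV=1000
8: · MOVEQ
9: · ADDCS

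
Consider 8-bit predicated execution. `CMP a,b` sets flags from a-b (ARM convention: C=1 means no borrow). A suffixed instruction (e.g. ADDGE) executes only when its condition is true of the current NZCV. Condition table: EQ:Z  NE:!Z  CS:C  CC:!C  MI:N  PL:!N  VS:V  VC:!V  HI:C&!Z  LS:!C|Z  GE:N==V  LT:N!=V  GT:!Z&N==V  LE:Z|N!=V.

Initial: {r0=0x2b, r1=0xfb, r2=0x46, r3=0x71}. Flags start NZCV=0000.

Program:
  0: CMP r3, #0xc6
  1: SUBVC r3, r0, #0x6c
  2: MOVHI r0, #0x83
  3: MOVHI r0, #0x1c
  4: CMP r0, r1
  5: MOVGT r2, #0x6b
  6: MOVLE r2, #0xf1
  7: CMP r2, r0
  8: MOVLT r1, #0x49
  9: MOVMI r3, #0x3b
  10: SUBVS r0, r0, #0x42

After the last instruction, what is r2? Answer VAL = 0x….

VAL = 0x6b

[0] flags=1001 → (cmp)
[1] flags=1001 VC?F → skip
[2] flags=1001 HI?F → skip
[3] flags=1001 HI?F → skip
[4] flags=0000 → (cmp)
[5] flags=0000 GT?T → r2=0x6b
[6] flags=0000 LE?F → skip
[7] flags=0010 → (cmp)
[8] flags=0010 LT?F → skip
[9] flags=0010 MI?F → skip
[10] flags=0010 VS?F → skip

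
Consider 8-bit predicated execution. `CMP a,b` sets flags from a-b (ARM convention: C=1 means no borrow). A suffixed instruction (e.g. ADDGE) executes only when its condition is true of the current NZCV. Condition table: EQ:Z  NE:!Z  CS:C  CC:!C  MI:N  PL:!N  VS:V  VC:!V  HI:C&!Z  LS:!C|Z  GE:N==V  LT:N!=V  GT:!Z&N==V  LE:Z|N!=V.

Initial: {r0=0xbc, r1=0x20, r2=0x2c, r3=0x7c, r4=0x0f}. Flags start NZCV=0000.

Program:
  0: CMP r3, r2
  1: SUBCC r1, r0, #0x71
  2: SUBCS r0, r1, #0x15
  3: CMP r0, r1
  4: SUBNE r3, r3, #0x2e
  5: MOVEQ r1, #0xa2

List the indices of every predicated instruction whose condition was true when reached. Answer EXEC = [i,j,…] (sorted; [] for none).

EXEC = [2,4]

0: ✓ CMP  NZCV=0010
1: · SUBCC
2: ✓ SUBCS  r0←0x0b
3: ✓ CMP  NZCV=1000
4: ✓ SUBNE  r3←0x4e
5: · MOVEQ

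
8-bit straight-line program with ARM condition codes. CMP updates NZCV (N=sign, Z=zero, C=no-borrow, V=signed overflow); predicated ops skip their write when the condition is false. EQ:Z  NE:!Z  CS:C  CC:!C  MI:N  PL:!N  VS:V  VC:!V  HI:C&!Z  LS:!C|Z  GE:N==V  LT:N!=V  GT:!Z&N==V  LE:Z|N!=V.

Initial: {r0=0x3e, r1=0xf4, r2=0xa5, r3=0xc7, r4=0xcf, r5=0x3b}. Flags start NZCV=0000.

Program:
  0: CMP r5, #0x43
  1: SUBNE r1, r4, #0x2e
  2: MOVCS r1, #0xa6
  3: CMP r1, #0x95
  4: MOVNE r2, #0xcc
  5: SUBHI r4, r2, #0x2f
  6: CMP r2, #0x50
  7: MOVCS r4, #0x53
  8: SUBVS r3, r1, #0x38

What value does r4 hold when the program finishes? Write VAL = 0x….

[0] flags=1000 → (cmp)
[1] flags=1000 NE?T → r1=0xa1
[2] flags=1000 CS?F → skip
[3] flags=0010 → (cmp)
[4] flags=0010 NE?T → r2=0xcc
[5] flags=0010 HI?T → r4=0x9d
[6] flags=0011 → (cmp)
[7] flags=0011 CS?T → r4=0x53
[8] flags=0011 VS?T → r3=0x69

VAL = 0x53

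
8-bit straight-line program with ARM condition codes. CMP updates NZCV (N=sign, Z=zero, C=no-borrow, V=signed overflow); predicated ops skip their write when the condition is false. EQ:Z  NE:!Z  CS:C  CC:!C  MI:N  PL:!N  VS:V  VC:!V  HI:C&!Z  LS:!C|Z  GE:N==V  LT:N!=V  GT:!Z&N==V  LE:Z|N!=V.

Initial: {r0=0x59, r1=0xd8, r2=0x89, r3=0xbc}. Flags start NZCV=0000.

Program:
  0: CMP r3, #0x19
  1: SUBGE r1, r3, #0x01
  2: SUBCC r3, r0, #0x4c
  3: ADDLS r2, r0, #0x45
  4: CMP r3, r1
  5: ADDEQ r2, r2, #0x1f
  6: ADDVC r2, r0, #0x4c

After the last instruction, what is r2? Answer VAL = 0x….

0: ✓ CMP  NZCV=1010
1: · SUBGE
2: · SUBCC
3: · ADDLS
4: ✓ CMP  NZCV=1000
5: · ADDEQ
6: ✓ ADDVC  r2←0xa5

VAL = 0xa5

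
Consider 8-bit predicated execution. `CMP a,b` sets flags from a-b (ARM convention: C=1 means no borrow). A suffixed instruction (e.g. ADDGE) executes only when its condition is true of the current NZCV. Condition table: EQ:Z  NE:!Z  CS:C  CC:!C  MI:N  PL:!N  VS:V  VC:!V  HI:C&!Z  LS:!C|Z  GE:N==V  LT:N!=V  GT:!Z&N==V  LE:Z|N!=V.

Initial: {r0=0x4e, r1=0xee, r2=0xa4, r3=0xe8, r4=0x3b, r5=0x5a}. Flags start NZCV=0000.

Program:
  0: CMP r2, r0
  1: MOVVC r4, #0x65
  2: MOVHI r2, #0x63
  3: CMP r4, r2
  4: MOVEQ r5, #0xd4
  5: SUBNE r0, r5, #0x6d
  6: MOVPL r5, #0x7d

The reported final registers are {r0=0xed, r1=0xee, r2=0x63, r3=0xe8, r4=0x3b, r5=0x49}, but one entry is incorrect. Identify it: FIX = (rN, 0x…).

FIX = (r5, 0x5a)

[0] flags=0011 → (cmp)
[1] flags=0011 VC?F → skip
[2] flags=0011 HI?T → r2=0x63
[3] flags=1000 → (cmp)
[4] flags=1000 EQ?F → skip
[5] flags=1000 NE?T → r0=0xed
[6] flags=1000 PL?F → skip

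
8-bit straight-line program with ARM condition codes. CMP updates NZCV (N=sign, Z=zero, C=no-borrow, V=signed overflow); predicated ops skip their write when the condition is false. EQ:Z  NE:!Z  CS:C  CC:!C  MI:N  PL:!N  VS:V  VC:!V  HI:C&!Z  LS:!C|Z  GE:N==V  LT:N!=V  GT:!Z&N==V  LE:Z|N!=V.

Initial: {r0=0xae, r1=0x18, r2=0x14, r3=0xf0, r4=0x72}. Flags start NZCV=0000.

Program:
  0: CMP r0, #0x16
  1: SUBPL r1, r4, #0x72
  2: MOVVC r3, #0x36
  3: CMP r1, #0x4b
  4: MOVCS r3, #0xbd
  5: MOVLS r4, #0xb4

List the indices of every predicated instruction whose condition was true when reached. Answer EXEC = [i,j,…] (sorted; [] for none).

[0] flags=1010 → (cmp)
[1] flags=1010 PL?F → skip
[2] flags=1010 VC?T → r3=0x36
[3] flags=1000 → (cmp)
[4] flags=1000 CS?F → skip
[5] flags=1000 LS?T → r4=0xb4

EXEC = [2,5]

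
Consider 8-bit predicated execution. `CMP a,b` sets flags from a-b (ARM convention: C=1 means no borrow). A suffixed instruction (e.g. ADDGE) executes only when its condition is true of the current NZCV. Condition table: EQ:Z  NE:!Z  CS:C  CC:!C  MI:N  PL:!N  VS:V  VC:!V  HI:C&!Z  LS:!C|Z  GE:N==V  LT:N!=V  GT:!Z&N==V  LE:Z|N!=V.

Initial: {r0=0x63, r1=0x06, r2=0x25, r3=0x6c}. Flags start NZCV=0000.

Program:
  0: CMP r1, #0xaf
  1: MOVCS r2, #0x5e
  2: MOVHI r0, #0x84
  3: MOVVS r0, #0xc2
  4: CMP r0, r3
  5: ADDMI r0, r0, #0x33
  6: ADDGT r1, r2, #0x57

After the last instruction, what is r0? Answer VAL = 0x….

VAL = 0x96

[0] flags=0000 → (cmp)
[1] flags=0000 CS?F → skip
[2] flags=0000 HI?F → skip
[3] flags=0000 VS?F → skip
[4] flags=1000 → (cmp)
[5] flags=1000 MI?T → r0=0x96
[6] flags=1000 GT?F → skip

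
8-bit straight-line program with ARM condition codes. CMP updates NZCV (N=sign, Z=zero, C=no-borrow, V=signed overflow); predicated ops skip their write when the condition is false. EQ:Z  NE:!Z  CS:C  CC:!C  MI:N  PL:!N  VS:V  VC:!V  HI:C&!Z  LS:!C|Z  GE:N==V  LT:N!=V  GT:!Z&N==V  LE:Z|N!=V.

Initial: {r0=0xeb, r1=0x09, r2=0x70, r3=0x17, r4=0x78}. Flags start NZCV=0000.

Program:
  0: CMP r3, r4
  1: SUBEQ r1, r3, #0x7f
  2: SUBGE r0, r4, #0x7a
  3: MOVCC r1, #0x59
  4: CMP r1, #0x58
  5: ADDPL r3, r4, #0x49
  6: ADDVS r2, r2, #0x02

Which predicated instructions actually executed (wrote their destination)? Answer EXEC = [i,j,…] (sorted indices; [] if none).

EXEC = [3,5]

[0] flags=1000 → (cmp)
[1] flags=1000 EQ?F → skip
[2] flags=1000 GE?F → skip
[3] flags=1000 CC?T → r1=0x59
[4] flags=0010 → (cmp)
[5] flags=0010 PL?T → r3=0xc1
[6] flags=0010 VS?F → skip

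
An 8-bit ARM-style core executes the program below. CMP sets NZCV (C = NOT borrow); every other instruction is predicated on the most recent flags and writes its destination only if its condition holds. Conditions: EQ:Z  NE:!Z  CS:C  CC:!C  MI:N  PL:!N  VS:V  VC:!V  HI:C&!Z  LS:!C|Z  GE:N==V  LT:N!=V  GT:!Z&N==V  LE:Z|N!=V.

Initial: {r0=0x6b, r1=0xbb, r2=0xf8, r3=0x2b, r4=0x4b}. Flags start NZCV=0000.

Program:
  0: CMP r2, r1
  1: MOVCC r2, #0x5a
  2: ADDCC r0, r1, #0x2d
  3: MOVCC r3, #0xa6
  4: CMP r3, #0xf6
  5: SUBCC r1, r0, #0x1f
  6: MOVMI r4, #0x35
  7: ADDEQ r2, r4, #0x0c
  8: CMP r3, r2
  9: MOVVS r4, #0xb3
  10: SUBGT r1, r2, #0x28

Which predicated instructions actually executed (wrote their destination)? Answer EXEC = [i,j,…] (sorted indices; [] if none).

0: ✓ CMP  NZCV=0010
1: · MOVCC
2: · ADDCC
3: · MOVCC
4: ✓ CMP  NZCV=0000
5: ✓ SUBCC  r1←0x4c
6: · MOVMI
7: · ADDEQ
8: ✓ CMP  NZCV=0000
9: · MOVVS
10: ✓ SUBGT  r1←0xd0

EXEC = [5,10]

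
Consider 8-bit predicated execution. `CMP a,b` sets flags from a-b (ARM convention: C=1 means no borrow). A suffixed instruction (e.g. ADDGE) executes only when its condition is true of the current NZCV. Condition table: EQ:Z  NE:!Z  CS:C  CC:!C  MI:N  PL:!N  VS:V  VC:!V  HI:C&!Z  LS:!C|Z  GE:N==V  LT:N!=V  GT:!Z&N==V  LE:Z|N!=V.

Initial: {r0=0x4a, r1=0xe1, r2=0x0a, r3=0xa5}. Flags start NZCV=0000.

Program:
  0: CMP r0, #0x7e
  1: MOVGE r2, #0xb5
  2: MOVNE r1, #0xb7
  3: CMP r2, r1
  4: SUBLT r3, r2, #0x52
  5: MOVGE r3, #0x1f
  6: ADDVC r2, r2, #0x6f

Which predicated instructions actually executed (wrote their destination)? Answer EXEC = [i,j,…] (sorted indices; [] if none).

EXEC = [2,5,6]

0: ✓ CMP  NZCV=1000
1: · MOVGE
2: ✓ MOVNE  r1←0xb7
3: ✓ CMP  NZCV=0000
4: · SUBLT
5: ✓ MOVGE  r3←0x1f
6: ✓ ADDVC  r2←0x79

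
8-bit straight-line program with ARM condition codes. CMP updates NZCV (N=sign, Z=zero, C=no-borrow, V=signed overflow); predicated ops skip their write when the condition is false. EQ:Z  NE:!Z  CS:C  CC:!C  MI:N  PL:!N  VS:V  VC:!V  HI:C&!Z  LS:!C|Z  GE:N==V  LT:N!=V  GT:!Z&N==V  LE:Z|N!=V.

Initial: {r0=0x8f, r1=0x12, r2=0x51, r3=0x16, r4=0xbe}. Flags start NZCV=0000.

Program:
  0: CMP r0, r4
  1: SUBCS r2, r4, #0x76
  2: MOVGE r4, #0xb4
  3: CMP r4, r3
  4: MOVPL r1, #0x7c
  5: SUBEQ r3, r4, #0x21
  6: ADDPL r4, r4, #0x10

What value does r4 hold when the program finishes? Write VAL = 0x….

VAL = 0xbe

[0] flags=1000 → (cmp)
[1] flags=1000 CS?F → skip
[2] flags=1000 GE?F → skip
[3] flags=1010 → (cmp)
[4] flags=1010 PL?F → skip
[5] flags=1010 EQ?F → skip
[6] flags=1010 PL?F → skip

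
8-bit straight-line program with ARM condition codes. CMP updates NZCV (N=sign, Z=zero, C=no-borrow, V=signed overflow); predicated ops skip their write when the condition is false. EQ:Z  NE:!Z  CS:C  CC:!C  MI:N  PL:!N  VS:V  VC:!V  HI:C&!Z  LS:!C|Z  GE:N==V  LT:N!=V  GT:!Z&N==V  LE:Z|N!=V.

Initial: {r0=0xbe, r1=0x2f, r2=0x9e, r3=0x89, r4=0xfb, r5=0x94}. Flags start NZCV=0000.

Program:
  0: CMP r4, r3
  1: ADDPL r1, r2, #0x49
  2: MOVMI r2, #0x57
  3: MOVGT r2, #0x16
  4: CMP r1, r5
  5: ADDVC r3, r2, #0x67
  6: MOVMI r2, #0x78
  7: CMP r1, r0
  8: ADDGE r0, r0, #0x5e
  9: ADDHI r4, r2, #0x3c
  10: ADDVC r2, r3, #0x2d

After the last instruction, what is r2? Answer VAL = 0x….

VAL = 0xaa

[0] flags=0010 → (cmp)
[1] flags=0010 PL?T → r1=0xe7
[2] flags=0010 MI?F → skip
[3] flags=0010 GT?T → r2=0x16
[4] flags=0010 → (cmp)
[5] flags=0010 VC?T → r3=0x7d
[6] flags=0010 MI?F → skip
[7] flags=0010 → (cmp)
[8] flags=0010 GE?T → r0=0x1c
[9] flags=0010 HI?T → r4=0x52
[10] flags=0010 VC?T → r2=0xaa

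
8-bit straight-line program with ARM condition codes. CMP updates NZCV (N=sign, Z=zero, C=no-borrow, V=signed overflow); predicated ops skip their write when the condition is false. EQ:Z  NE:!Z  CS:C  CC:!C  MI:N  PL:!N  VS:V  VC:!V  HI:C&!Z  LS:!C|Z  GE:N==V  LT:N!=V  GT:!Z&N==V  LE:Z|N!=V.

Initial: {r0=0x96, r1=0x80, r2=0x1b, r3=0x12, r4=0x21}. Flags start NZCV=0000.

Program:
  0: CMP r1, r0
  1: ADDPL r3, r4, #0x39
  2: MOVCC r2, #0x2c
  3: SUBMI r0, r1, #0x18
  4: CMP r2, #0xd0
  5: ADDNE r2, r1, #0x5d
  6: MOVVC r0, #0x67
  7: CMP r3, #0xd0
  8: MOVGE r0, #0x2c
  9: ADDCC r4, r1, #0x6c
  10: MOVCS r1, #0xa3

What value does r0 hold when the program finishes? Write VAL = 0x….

VAL = 0x2c

0: ✓ CMP  NZCV=1000
1: · ADDPL
2: ✓ MOVCC  r2←0x2c
3: ✓ SUBMI  r0←0x68
4: ✓ CMP  NZCV=0000
5: ✓ ADDNE  r2←0xdd
6: ✓ MOVVC  r0←0x67
7: ✓ CMP  NZCV=0000
8: ✓ MOVGE  r0←0x2c
9: ✓ ADDCC  r4←0xec
10: · MOVCS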